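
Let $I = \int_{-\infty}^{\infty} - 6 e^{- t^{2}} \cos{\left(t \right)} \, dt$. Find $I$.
$- \frac{6 \sqrt{\pi}}{e^{\frac{1}{4}}}$

Define $I(b) = \int_{-\infty}^{\infty} - 6 e^{- t^{2}} \cos{\left(b t \right)} \, dt$.

Differentiating under the integral sign,
$$I'(b) = \int_{-\infty}^{\infty} 6 t e^{- t^{2}} \sin{\left(b t \right)} \, dt.$$

Integrate $\int_{-\infty}^{\infty} t \sin(b t)\, e^{- t^{2}}\, dt$ by parts with $u = \sin(b t)$ and $dv = t\, e^{- t^{2}}\, dt$, giving $v = - \frac{e^{- t^{2}}}{2}$. The boundary term vanishes and
$$\int_{-\infty}^{\infty} t \sin(b t)\, e^{- t^{2}}\, dt = \frac{b}{2} \int_{-\infty}^{\infty} \cos(b t)\, e^{- t^{2}}\, dt,$$
so $I'(b) = - \frac{b}{2}\, I(b)$.

This is a separable first-order ODE; solving with the initial condition $I(0) = \int_{-\infty}^{\infty} - 6 e^{- t^{2}}\,dt = - 6 \sqrt{\pi}$ gives
$$I(b) = - 6 \sqrt{\pi} e^{- \frac{b^{2}}{4}}.$$

Setting $b = 1$:
$$I = - \frac{6 \sqrt{\pi}}{e^{\frac{1}{4}}}.$$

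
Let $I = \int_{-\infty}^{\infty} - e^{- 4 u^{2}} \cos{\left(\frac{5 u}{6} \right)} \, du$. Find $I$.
$- \frac{\sqrt{\pi}}{2 e^{\frac{25}{576}}}$

Let $b$ denote the cosine frequency and define $I(b) = \int_{-\infty}^{\infty} - e^{- 4 u^{2}} \cos{\left(b u \right)} \, du$.

Differentiating under the integral sign,
$$I'(b) = \int_{-\infty}^{\infty} u e^{- 4 u^{2}} \sin{\left(b u \right)} \, du.$$

Integrate $\int_{-\infty}^{\infty} u \sin(b u)\, e^{- 4 u^{2}}\, du$ by parts with $w = \sin(b u)$ and $dv = u\, e^{- 4 u^{2}}\, du$, giving $v = - \frac{e^{- 4 u^{2}}}{8}$. The boundary term vanishes and
$$\int_{-\infty}^{\infty} u \sin(b u)\, e^{- 4 u^{2}}\, du = \frac{b}{8} \int_{-\infty}^{\infty} \cos(b u)\, e^{- 4 u^{2}}\, du,$$
so $I'(b) = - \frac{b}{8}\, I(b)$.

This is a separable first-order ODE; solving with the initial condition $I(0) = \int_{-\infty}^{\infty} - e^{- 4 u^{2}}\,du = - \frac{\sqrt{\pi}}{2}$ gives
$$I(b) = - \frac{\sqrt{\pi} e^{- \frac{b^{2}}{16}}}{2}.$$

Setting $b = \frac{5}{6}$:
$$I = - \frac{\sqrt{\pi}}{2 e^{\frac{25}{576}}}.$$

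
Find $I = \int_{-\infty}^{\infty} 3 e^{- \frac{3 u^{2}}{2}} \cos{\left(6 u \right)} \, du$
$\frac{\sqrt{6} \sqrt{\pi}}{e^{6}}$

Define $I(b) = \int_{-\infty}^{\infty} 3 e^{- \frac{3 u^{2}}{2}} \cos{\left(b u \right)} \, du$.

Differentiating under the integral sign,
$$I'(b) = \int_{-\infty}^{\infty} - 3 u e^{- \frac{3 u^{2}}{2}} \sin{\left(b u \right)} \, du.$$

Integrate $\int_{-\infty}^{\infty} u \sin(b u)\, e^{- \frac{3 u^{2}}{2}}\, du$ by parts with $w = \sin(b u)$ and $dv = u\, e^{- \frac{3 u^{2}}{2}}\, du$, giving $v = - \frac{e^{- \frac{3 u^{2}}{2}}}{3}$. The boundary term vanishes and
$$\int_{-\infty}^{\infty} u \sin(b u)\, e^{- \frac{3 u^{2}}{2}}\, du = \frac{b}{3} \int_{-\infty}^{\infty} \cos(b u)\, e^{- \frac{3 u^{2}}{2}}\, du,$$
so $I'(b) = - \frac{b}{3}\, I(b)$.

This is a separable first-order ODE; solving with the initial condition $I(0) = \int_{-\infty}^{\infty} 3 e^{- \frac{3 u^{2}}{2}}\,du = \sqrt{6} \sqrt{\pi}$ gives
$$I(b) = \sqrt{6} \sqrt{\pi} e^{- \frac{b^{2}}{6}}.$$

Setting $b = 6$:
$$I = \frac{\sqrt{6} \sqrt{\pi}}{e^{6}}.$$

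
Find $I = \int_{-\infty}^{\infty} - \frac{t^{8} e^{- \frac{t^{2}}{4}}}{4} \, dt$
$- 840 \sqrt{\pi}$

Start from the elementary integral
$$J(a) = \int_{-\infty}^{\infty} - \frac{e^{- a t^{2}}}{4} \, dt = - \frac{\sqrt{\pi}}{4 \sqrt{a}}.$$

Differentiating under the integral sign brings down a factor of $(-t^2)$:
$$\frac{dJ}{da} = \int_{-\infty}^{\infty} \frac{t^{2} e^{- a t^{2}}}{4} \, dt = \frac{\sqrt{\pi}}{8 a^{\frac{3}{2}}}.$$

Repeating $4$ times in total — each differentiation brings down another $(-t^2)$ — gives
$$\frac{d^{4}J}{da^{4}} = \int_{-\infty}^{\infty} - \frac{t^{8} e^{- a t^{2}}}{4} \, dt = - \frac{105 \sqrt{\pi}}{64 a^{\frac{9}{2}}},$$
and the integrand here is exactly the target integrand, so $I = - \frac{105 \sqrt{\pi}}{64 a^{\frac{9}{2}}}$.

Setting $a = \frac{1}{4}$:
$$I = - 840 \sqrt{\pi}.$$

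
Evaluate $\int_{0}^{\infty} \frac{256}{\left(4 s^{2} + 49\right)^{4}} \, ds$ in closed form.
$\frac{20 \pi}{823543}$

Recall the elementary integral
$$J(a) = \int_{0}^{\infty} \frac{1}{a^{2} + s^{2}} \, ds = \frac{\pi}{2 a}.$$

Differentiating under the integral sign with respect to $a$,
$$\frac{dJ}{da} = \int_{0}^{\infty} - \frac{2 a}{\left(a^{2} + s^{2}\right)^{2}} \, ds = - \frac{\pi}{2 a^{2}},$$
so $\int_{0}^{\infty} \frac{1}{\left(a^{2} + s^{2}\right)^{2}} \, ds = \frac{\pi}{4 a^{3}}$.

Repeating — each differentiation of $1/(s^2+a^2)^j$ produces $-2ja/(s^2+a^2)^{j+1}$ — and dividing through by $-2ja$ at each step yields, after $3$ differentiations in total,
$$\int_{0}^{\infty} \frac{1}{\left(a^{2} + s^{2}\right)^{4}} \, ds = \frac{5 \pi}{32 a^{7}}.$$

Setting $a = \frac{7}{2}$:
$$I = \frac{20 \pi}{823543}.$$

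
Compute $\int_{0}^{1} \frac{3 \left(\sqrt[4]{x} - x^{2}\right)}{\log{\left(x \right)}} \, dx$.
$- \log{\left(\frac{1728}{125} \right)}$

Introduce a parameter $a$ in the exponent: let $I(a) = \int_{0}^{1} \frac{3 \left(\sqrt[4]{x} - x^{a}\right)}{\log{\left(x \right)}} \, dx$.

Since $\dfrac{\partial}{\partial a}\,x^{a} = x^{a} \ln x$, the $\ln x$ in the denominator cancels and
$$\frac{dI}{da} = \int_{0}^{1} -3 x^{a} \, dx = -3 \left[\frac{x^{a+1}}{a+1}\right]_0^1 = - \frac{3}{a + 1}.$$

Integrating with respect to $a$ gives $I(a) = - \log{\left(\frac{64 \left(a + 1\right)^{3}}{125} \right)} + C$.

At $a = \frac{1}{4}$ the integrand is identically $0$, so $I(\frac{1}{4}) = 0$. The closed form gives $0$, hence $C = 0$.

Setting $a = 2$:
$$I = - \log{\left(\frac{1728}{125} \right)}.$$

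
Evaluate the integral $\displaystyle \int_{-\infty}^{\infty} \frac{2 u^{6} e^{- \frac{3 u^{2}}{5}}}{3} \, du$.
$\frac{625 \sqrt{15} \sqrt{\pi}}{324}$

Start from the elementary integral
$$J(a) = \int_{-\infty}^{\infty} \frac{2 e^{- a u^{2}}}{3} \, du = \frac{2 \sqrt{\pi}}{3 \sqrt{a}}.$$

Differentiating under the integral sign brings down a factor of $(-u^2)$:
$$\frac{dJ}{da} = \int_{-\infty}^{\infty} - \frac{2 u^{2} e^{- a u^{2}}}{3} \, du = - \frac{\sqrt{\pi}}{3 a^{\frac{3}{2}}}.$$

Repeating $3$ times in total — each differentiation brings down another $(-u^2)$ — gives
$$\frac{d^{3}J}{da^{3}} = \int_{-\infty}^{\infty} - \frac{2 u^{6} e^{- a u^{2}}}{3} \, du = - \frac{5 \sqrt{\pi}}{4 a^{\frac{7}{2}}},$$
and the integrand here is $(-1)^{3}$ times the target integrand, so $I = (-1)^{3}\,\frac{d^{3}J}{da^{3}} = \frac{5 \sqrt{\pi}}{4 a^{\frac{7}{2}}}$.

Setting $a = \frac{3}{5}$:
$$I = \frac{625 \sqrt{15} \sqrt{\pi}}{324}.$$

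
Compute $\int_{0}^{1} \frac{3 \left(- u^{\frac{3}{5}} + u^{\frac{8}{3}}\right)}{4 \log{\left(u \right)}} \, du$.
$\log{\left(\frac{\sqrt[4]{24} \cdot 55^{\frac{3}{4}}}{24} \right)}$

Introduce a parameter $a$ in the exponent: let $I(a) = \int_{0}^{1} \frac{3 \left(u^{\frac{8}{3}} - u^{a}\right)}{4 \log{\left(u \right)}} \, du$.

Since $\dfrac{\partial}{\partial a}\,u^{a} = u^{a} \ln u$, the $\ln u$ in the denominator cancels and
$$\frac{dI}{da} = \int_{0}^{1} - \frac{3}{4} u^{a} \, du = - \frac{3}{4} \left[\frac{u^{a+1}}{a+1}\right]_0^1 = - \frac{3}{4 a + 4}.$$

Integrating with respect to $a$ gives $I(a) = - \frac{3 \log{\left(a + 1 \right)}}{4} - \frac{3 \log{\left(3 \right)}}{4} + \frac{3 \log{\left(11 \right)}}{4} + C$.

At $a = \frac{8}{3}$ the integrand is identically $0$, so $I(\frac{8}{3}) = 0$. The closed form gives $0$, hence $C = 0$.

Setting $a = \frac{3}{5}$:
$$I = \log{\left(\frac{\sqrt[4]{24} \cdot 55^{\frac{3}{4}}}{24} \right)}.$$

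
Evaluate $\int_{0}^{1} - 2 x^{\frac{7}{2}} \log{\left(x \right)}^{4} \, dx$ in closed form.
$- \frac{512}{19683}$

Begin with the known integral
$$J(a) = \int_{0}^{1} - 2 x^{a} \, dx = - \frac{2}{a + 1}.$$

Differentiating under the integral sign brings down a factor of $\ln x$:
$$\frac{dJ}{da} = \int_{0}^{1} - 2 x^{a} \log{\left(x \right)} \, dx = \frac{2}{\left(a + 1\right)^{2}}.$$

Repeating $4$ times in total — each differentiation brings down another $\ln x$ — gives
$$\frac{d^{4}J}{da^{4}} = \int_{0}^{1} - 2 x^{a} \log{\left(x \right)}^{4} \, dx = - \frac{48}{\left(a + 1\right)^{5}},$$
and the integrand here is exactly the target integrand, so $I = - \frac{48}{\left(a + 1\right)^{5}}$.

Setting $a = \frac{7}{2}$:
$$I = - \frac{512}{19683}.$$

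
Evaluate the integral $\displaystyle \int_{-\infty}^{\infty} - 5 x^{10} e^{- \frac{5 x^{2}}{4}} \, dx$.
$- \frac{12096 \sqrt{5} \sqrt{\pi}}{625}$

Begin with the known integral
$$J(a) = \int_{-\infty}^{\infty} - 5 e^{- a x^{2}} \, dx = - \frac{5 \sqrt{\pi}}{\sqrt{a}}.$$

Differentiating under the integral sign brings down a factor of $(-x^2)$:
$$\frac{dJ}{da} = \int_{-\infty}^{\infty} 5 x^{2} e^{- a x^{2}} \, dx = \frac{5 \sqrt{\pi}}{2 a^{\frac{3}{2}}}.$$

Repeating $5$ times in total — each differentiation brings down another $(-x^2)$ — gives
$$\frac{d^{5}J}{da^{5}} = \int_{-\infty}^{\infty} 5 x^{10} e^{- a x^{2}} \, dx = \frac{4725 \sqrt{\pi}}{32 a^{\frac{11}{2}}},$$
and the integrand here is $(-1)^{5}$ times the target integrand, so $I = (-1)^{5}\,\frac{d^{5}J}{da^{5}} = - \frac{4725 \sqrt{\pi}}{32 a^{\frac{11}{2}}}$.

Setting $a = \frac{5}{4}$:
$$I = - \frac{12096 \sqrt{5} \sqrt{\pi}}{625}.$$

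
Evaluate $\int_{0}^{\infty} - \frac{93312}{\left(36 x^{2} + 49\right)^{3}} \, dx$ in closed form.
$- \frac{2916 \pi}{16807}$

Recall the elementary integral
$$J(a) = \int_{0}^{\infty} - \frac{2}{a^{2} + x^{2}} \, dx = - \frac{\pi}{a}.$$

Differentiating under the integral sign with respect to $a$,
$$\frac{dJ}{da} = \int_{0}^{\infty} \frac{4 a}{\left(a^{2} + x^{2}\right)^{2}} \, dx = \frac{\pi}{a^{2}},$$
so $\int_{0}^{\infty} - \frac{2}{\left(a^{2} + x^{2}\right)^{2}} \, dx = - \frac{\pi}{2 a^{3}}$.

Repeating — each differentiation of $1/(x^2+a^2)^j$ produces $-2ja/(x^2+a^2)^{j+1}$ — and dividing through by $-2ja$ at each step yields, after $2$ differentiations in total,
$$\int_{0}^{\infty} - \frac{2}{\left(a^{2} + x^{2}\right)^{3}} \, dx = - \frac{3 \pi}{8 a^{5}}.$$

Setting $a = \frac{7}{6}$:
$$I = - \frac{2916 \pi}{16807}.$$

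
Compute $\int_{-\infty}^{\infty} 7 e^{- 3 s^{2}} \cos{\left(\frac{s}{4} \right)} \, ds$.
$\frac{7 \sqrt{3} \sqrt{\pi}}{3 e^{\frac{1}{192}}}$

Define $I(b) = \int_{-\infty}^{\infty} 7 e^{- 3 s^{2}} \cos{\left(b s \right)} \, ds$.

Differentiating under the integral sign,
$$I'(b) = \int_{-\infty}^{\infty} - 7 s e^{- 3 s^{2}} \sin{\left(b s \right)} \, ds.$$

Integrate $\int_{-\infty}^{\infty} s \sin(b s)\, e^{- 3 s^{2}}\, ds$ by parts with $u = \sin(b s)$ and $dv = s\, e^{- 3 s^{2}}\, ds$, giving $v = - \frac{e^{- 3 s^{2}}}{6}$. The boundary term vanishes and
$$\int_{-\infty}^{\infty} s \sin(b s)\, e^{- 3 s^{2}}\, ds = \frac{b}{6} \int_{-\infty}^{\infty} \cos(b s)\, e^{- 3 s^{2}}\, ds,$$
so $I'(b) = - \frac{b}{6}\, I(b)$.

This is a separable first-order ODE; solving with the initial condition $I(0) = \int_{-\infty}^{\infty} 7 e^{- 3 s^{2}}\,ds = \frac{7 \sqrt{3} \sqrt{\pi}}{3}$ gives
$$I(b) = \frac{7 \sqrt{3} \sqrt{\pi} e^{- \frac{b^{2}}{12}}}{3}.$$

Setting $b = \frac{1}{4}$:
$$I = \frac{7 \sqrt{3} \sqrt{\pi}}{3 e^{\frac{1}{192}}}.$$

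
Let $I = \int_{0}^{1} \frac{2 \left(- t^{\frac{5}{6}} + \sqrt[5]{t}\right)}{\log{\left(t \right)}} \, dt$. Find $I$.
$- \log{\left(\frac{3025}{1296} \right)}$

Replace the exponent $\frac{5}{6}$ by a parameter $a$: let $I(a) = \int_{0}^{1} \frac{2 \left(\sqrt[5]{t} - t^{a}\right)}{\log{\left(t \right)}} \, dt$.

Since $\dfrac{\partial}{\partial a}\,t^{a} = t^{a} \ln t$, the $\ln t$ in the denominator cancels and
$$\frac{dI}{da} = \int_{0}^{1} -2 t^{a} \, dt = -2 \left[\frac{t^{a+1}}{a+1}\right]_0^1 = - \frac{2}{a + 1}.$$

Integrating with respect to $a$ gives $I(a) = - \log{\left(\frac{25 \left(a + 1\right)^{2}}{36} \right)} + C$.

At $a = \frac{1}{5}$ the integrand is identically $0$, so $I(\frac{1}{5}) = 0$. The closed form gives $0$, hence $C = 0$.

Setting $a = \frac{5}{6}$:
$$I = - \log{\left(\frac{3025}{1296} \right)}.$$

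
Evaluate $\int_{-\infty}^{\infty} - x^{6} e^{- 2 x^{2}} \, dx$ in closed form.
$- \frac{15 \sqrt{2} \sqrt{\pi}}{128}$

Start from the elementary integral
$$J(a) = \int_{-\infty}^{\infty} - e^{- a x^{2}} \, dx = - \frac{\sqrt{\pi}}{\sqrt{a}}.$$

Differentiating under the integral sign brings down a factor of $(-x^2)$:
$$\frac{dJ}{da} = \int_{-\infty}^{\infty} x^{2} e^{- a x^{2}} \, dx = \frac{\sqrt{\pi}}{2 a^{\frac{3}{2}}}.$$

Repeating $3$ times in total — each differentiation brings down another $(-x^2)$ — gives
$$\frac{d^{3}J}{da^{3}} = \int_{-\infty}^{\infty} x^{6} e^{- a x^{2}} \, dx = \frac{15 \sqrt{\pi}}{8 a^{\frac{7}{2}}},$$
and the integrand here is $(-1)^{3}$ times the target integrand, so $I = (-1)^{3}\,\frac{d^{3}J}{da^{3}} = - \frac{15 \sqrt{\pi}}{8 a^{\frac{7}{2}}}$.

Setting $a = 2$:
$$I = - \frac{15 \sqrt{2} \sqrt{\pi}}{128}.$$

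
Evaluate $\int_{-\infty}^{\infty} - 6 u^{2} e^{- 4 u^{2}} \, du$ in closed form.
$- \frac{3 \sqrt{\pi}}{8}$

Begin with the known integral
$$J(a) = \int_{-\infty}^{\infty} - 6 e^{- a u^{2}} \, du = - \frac{6 \sqrt{\pi}}{\sqrt{a}}.$$

Differentiating under the integral sign brings down a factor of $(-u^2)$:
$$\frac{dJ}{da} = \int_{-\infty}^{\infty} 6 u^{2} e^{- a u^{2}} \, du = \frac{3 \sqrt{\pi}}{a^{\frac{3}{2}}}.$$

The integral on the left is $-I$, so $I = - \frac{3 \sqrt{\pi}}{a^{\frac{3}{2}}}$.

Setting $a = 4$:
$$I = - \frac{3 \sqrt{\pi}}{8}.$$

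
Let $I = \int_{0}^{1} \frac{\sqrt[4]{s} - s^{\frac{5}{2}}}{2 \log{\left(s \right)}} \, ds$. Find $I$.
$- \log{\left(14 \right)} + \frac{\log{\left(70 \right)}}{2}$

Consider the one-parameter family: let $I(a) = \int_{0}^{1} \frac{- s^{\frac{5}{2}} + s^{a}}{2 \log{\left(s \right)}} \, ds$.

Since $\dfrac{\partial}{\partial a}\,s^{a} = s^{a} \ln s$, the $\ln s$ in the denominator cancels and
$$\frac{dI}{da} = \int_{0}^{1} \frac{1}{2} s^{a} \, ds = \frac{1}{2} \left[\frac{s^{a+1}}{a+1}\right]_0^1 = \frac{1}{2 \left(a + 1\right)}.$$

Integrating with respect to $a$ gives $I(a) = \log{\left(\frac{\sqrt{14} \sqrt{a + 1}}{7} \right)} + C$.

At $a = \frac{5}{2}$ the integrand is identically $0$, so $I(\frac{5}{2}) = 0$. The closed form gives $0$, hence $C = 0$.

Setting $a = \frac{1}{4}$:
$$I = - \log{\left(14 \right)} + \frac{\log{\left(70 \right)}}{2}.$$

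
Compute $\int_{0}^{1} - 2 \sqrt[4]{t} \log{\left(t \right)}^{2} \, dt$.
$- \frac{256}{125}$

Begin with the known integral
$$J(a) = \int_{0}^{1} - 2 t^{a} \, dt = - \frac{2}{a + 1}.$$

Differentiating under the integral sign brings down a factor of $\ln t$:
$$\frac{dJ}{da} = \int_{0}^{1} - 2 t^{a} \log{\left(t \right)} \, dt = \frac{2}{\left(a + 1\right)^{2}}.$$

Repeating twice in total — each differentiation brings down another $\ln t$ — gives
$$\frac{d^{2}J}{da^{2}} = \int_{0}^{1} - 2 t^{a} \log{\left(t \right)}^{2} \, dt = - \frac{4}{\left(a + 1\right)^{3}},$$
and the integrand here is exactly the target integrand, so $I = - \frac{4}{\left(a + 1\right)^{3}}$.

Setting $a = \frac{1}{4}$:
$$I = - \frac{256}{125}.$$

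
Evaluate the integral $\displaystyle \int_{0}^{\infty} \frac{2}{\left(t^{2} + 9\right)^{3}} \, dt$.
$\frac{\pi}{648}$

Start from the standard arctangent integral
$$J(a) = \int_{0}^{\infty} \frac{2}{a^{2} + t^{2}} \, dt = \frac{\pi}{a}.$$

Differentiating under the integral sign with respect to $a$,
$$\frac{dJ}{da} = \int_{0}^{\infty} - \frac{4 a}{\left(a^{2} + t^{2}\right)^{2}} \, dt = - \frac{\pi}{a^{2}},$$
so $\int_{0}^{\infty} \frac{2}{\left(a^{2} + t^{2}\right)^{2}} \, dt = \frac{\pi}{2 a^{3}}$.

Repeating — each differentiation of $1/(t^2+a^2)^j$ produces $-2ja/(t^2+a^2)^{j+1}$ — and dividing through by $-2ja$ at each step yields, after $2$ differentiations in total,
$$\int_{0}^{\infty} \frac{2}{\left(a^{2} + t^{2}\right)^{3}} \, dt = \frac{3 \pi}{8 a^{5}}.$$

Setting $a = 3$:
$$I = \frac{\pi}{648}.$$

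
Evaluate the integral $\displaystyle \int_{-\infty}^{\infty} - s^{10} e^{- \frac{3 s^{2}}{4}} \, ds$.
$- \frac{2240 \sqrt{3} \sqrt{\pi}}{27}$

Consider the simpler parametrised integral
$$J(a) = \int_{-\infty}^{\infty} - e^{- a s^{2}} \, ds = - \frac{\sqrt{\pi}}{\sqrt{a}}.$$

Differentiating under the integral sign brings down a factor of $(-s^2)$:
$$\frac{dJ}{da} = \int_{-\infty}^{\infty} s^{2} e^{- a s^{2}} \, ds = \frac{\sqrt{\pi}}{2 a^{\frac{3}{2}}}.$$

Repeating $5$ times in total — each differentiation brings down another $(-s^2)$ — gives
$$\frac{d^{5}J}{da^{5}} = \int_{-\infty}^{\infty} s^{10} e^{- a s^{2}} \, ds = \frac{945 \sqrt{\pi}}{32 a^{\frac{11}{2}}},$$
and the integrand here is $(-1)^{5}$ times the target integrand, so $I = (-1)^{5}\,\frac{d^{5}J}{da^{5}} = - \frac{945 \sqrt{\pi}}{32 a^{\frac{11}{2}}}$.

Setting $a = \frac{3}{4}$:
$$I = - \frac{2240 \sqrt{3} \sqrt{\pi}}{27}.$$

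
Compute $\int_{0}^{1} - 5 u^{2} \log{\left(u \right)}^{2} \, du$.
$- \frac{10}{27}$

Start from the elementary integral
$$J(a) = \int_{0}^{1} - 5 u^{a} \, du = - \frac{5}{a + 1}.$$

Differentiating under the integral sign brings down a factor of $\ln u$:
$$\frac{dJ}{da} = \int_{0}^{1} - 5 u^{a} \log{\left(u \right)} \, du = \frac{5}{\left(a + 1\right)^{2}}.$$

Repeating twice in total — each differentiation brings down another $\ln u$ — gives
$$\frac{d^{2}J}{da^{2}} = \int_{0}^{1} - 5 u^{a} \log{\left(u \right)}^{2} \, du = - \frac{10}{\left(a + 1\right)^{3}},$$
and the integrand here is exactly the target integrand, so $I = - \frac{10}{\left(a + 1\right)^{3}}$.

Setting $a = 2$:
$$I = - \frac{10}{27}.$$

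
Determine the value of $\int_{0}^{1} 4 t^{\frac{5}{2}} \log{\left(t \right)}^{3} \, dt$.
$- \frac{384}{2401}$

Consider the simpler parametrised integral
$$J(a) = \int_{0}^{1} 4 t^{a} \, dt = \frac{4}{a + 1}.$$

Differentiating under the integral sign brings down a factor of $\ln t$:
$$\frac{dJ}{da} = \int_{0}^{1} 4 t^{a} \log{\left(t \right)} \, dt = - \frac{4}{\left(a + 1\right)^{2}}.$$

Repeating $3$ times in total — each differentiation brings down another $\ln t$ — gives
$$\frac{d^{3}J}{da^{3}} = \int_{0}^{1} 4 t^{a} \log{\left(t \right)}^{3} \, dt = - \frac{24}{\left(a + 1\right)^{4}},$$
and the integrand here is exactly the target integrand, so $I = - \frac{24}{\left(a + 1\right)^{4}}$.

Setting $a = \frac{5}{2}$:
$$I = - \frac{384}{2401}.$$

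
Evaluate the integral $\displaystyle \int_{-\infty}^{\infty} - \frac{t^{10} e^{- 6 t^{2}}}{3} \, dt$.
$- \frac{35 \sqrt{6} \sqrt{\pi}}{165888}$

Begin with the known integral
$$J(a) = \int_{-\infty}^{\infty} - \frac{e^{- a t^{2}}}{3} \, dt = - \frac{\sqrt{\pi}}{3 \sqrt{a}}.$$

Differentiating under the integral sign brings down a factor of $(-t^2)$:
$$\frac{dJ}{da} = \int_{-\infty}^{\infty} \frac{t^{2} e^{- a t^{2}}}{3} \, dt = \frac{\sqrt{\pi}}{6 a^{\frac{3}{2}}}.$$

Repeating $5$ times in total — each differentiation brings down another $(-t^2)$ — gives
$$\frac{d^{5}J}{da^{5}} = \int_{-\infty}^{\infty} \frac{t^{10} e^{- a t^{2}}}{3} \, dt = \frac{315 \sqrt{\pi}}{32 a^{\frac{11}{2}}},$$
and the integrand here is $(-1)^{5}$ times the target integrand, so $I = (-1)^{5}\,\frac{d^{5}J}{da^{5}} = - \frac{315 \sqrt{\pi}}{32 a^{\frac{11}{2}}}$.

Setting $a = 6$:
$$I = - \frac{35 \sqrt{6} \sqrt{\pi}}{165888}.$$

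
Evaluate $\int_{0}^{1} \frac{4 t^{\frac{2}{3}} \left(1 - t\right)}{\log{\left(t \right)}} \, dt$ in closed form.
$- \log{\left(\frac{4096}{625} \right)}$

Introduce a parameter $a$ in the exponent: let $I(a) = \int_{0}^{1} \frac{4 \left(t^{\frac{2}{3}} - t^{a}\right)}{\log{\left(t \right)}} \, dt$.

Since $\dfrac{\partial}{\partial a}\,t^{a} = t^{a} \ln t$, the $\ln t$ in the denominator cancels and
$$\frac{dI}{da} = \int_{0}^{1} -4 t^{a} \, dt = -4 \left[\frac{t^{a+1}}{a+1}\right]_0^1 = - \frac{4}{a + 1}.$$

Integrating with respect to $a$ gives $I(a) = - \log{\left(\frac{81 \left(a + 1\right)^{4}}{625} \right)} + C$.

At $a = \frac{2}{3}$ the integrand is identically $0$, so $I(\frac{2}{3}) = 0$. The closed form gives $0$, hence $C = 0$.

Setting $a = \frac{5}{3}$:
$$I = - \log{\left(\frac{4096}{625} \right)}.$$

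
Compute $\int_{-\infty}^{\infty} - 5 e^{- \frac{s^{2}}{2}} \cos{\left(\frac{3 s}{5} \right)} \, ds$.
$- \frac{5 \sqrt{2} \sqrt{\pi}}{e^{\frac{9}{50}}}$

Define $I(b) = \int_{-\infty}^{\infty} - 5 e^{- \frac{s^{2}}{2}} \cos{\left(b s \right)} \, ds$.

Differentiating under the integral sign,
$$I'(b) = \int_{-\infty}^{\infty} 5 s e^{- \frac{s^{2}}{2}} \sin{\left(b s \right)} \, ds.$$

Integrate $\int_{-\infty}^{\infty} s \sin(b s)\, e^{- \frac{s^{2}}{2}}\, ds$ by parts with $u = \sin(b s)$ and $dv = s\, e^{- \frac{s^{2}}{2}}\, ds$, giving $v = - e^{- \frac{s^{2}}{2}}$. The boundary term vanishes and
$$\int_{-\infty}^{\infty} s \sin(b s)\, e^{- \frac{s^{2}}{2}}\, ds = b \int_{-\infty}^{\infty} \cos(b s)\, e^{- \frac{s^{2}}{2}}\, ds,$$
so $I'(b) = - b\, I(b)$.

This is a separable first-order ODE; solving with the initial condition $I(0) = \int_{-\infty}^{\infty} - 5 e^{- \frac{s^{2}}{2}}\,ds = - 5 \sqrt{2} \sqrt{\pi}$ gives
$$I(b) = - 5 \sqrt{2} \sqrt{\pi} e^{- \frac{b^{2}}{2}}.$$

Setting $b = \frac{3}{5}$:
$$I = - \frac{5 \sqrt{2} \sqrt{\pi}}{e^{\frac{9}{50}}}.$$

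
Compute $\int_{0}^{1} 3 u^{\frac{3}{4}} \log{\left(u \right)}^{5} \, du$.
$- \frac{1474560}{117649}$

Consider the simpler parametrised integral
$$J(a) = \int_{0}^{1} 3 u^{a} \, du = \frac{3}{a + 1}.$$

Differentiating under the integral sign brings down a factor of $\ln u$:
$$\frac{dJ}{da} = \int_{0}^{1} 3 u^{a} \log{\left(u \right)} \, du = - \frac{3}{\left(a + 1\right)^{2}}.$$

Repeating $5$ times in total — each differentiation brings down another $\ln u$ — gives
$$\frac{d^{5}J}{da^{5}} = \int_{0}^{1} 3 u^{a} \log{\left(u \right)}^{5} \, du = - \frac{360}{\left(a + 1\right)^{6}},$$
and the integrand here is exactly the target integrand, so $I = - \frac{360}{\left(a + 1\right)^{6}}$.

Setting $a = \frac{3}{4}$:
$$I = - \frac{1474560}{117649}.$$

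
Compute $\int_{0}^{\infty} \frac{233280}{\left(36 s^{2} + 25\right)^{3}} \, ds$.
$\frac{1458 \pi}{625}$

Recall the elementary integral
$$J(a) = \int_{0}^{\infty} \frac{5}{a^{2} + s^{2}} \, ds = \frac{5 \pi}{2 a}.$$

Differentiating under the integral sign with respect to $a$,
$$\frac{dJ}{da} = \int_{0}^{\infty} - \frac{10 a}{\left(a^{2} + s^{2}\right)^{2}} \, ds = - \frac{5 \pi}{2 a^{2}},$$
so $\int_{0}^{\infty} \frac{5}{\left(a^{2} + s^{2}\right)^{2}} \, ds = \frac{5 \pi}{4 a^{3}}$.

Repeating — each differentiation of $1/(s^2+a^2)^j$ produces $-2ja/(s^2+a^2)^{j+1}$ — and dividing through by $-2ja$ at each step yields, after $2$ differentiations in total,
$$\int_{0}^{\infty} \frac{5}{\left(a^{2} + s^{2}\right)^{3}} \, ds = \frac{15 \pi}{16 a^{5}}.$$

Setting $a = \frac{5}{6}$:
$$I = \frac{1458 \pi}{625}.$$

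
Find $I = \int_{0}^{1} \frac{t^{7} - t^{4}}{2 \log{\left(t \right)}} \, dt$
$- \frac{\log{\left(5 \right)}}{2} + \frac{3 \log{\left(2 \right)}}{2}$

Consider the one-parameter family: let $I(a) = \int_{0}^{1} \frac{t^{7} - t^{a}}{2 \log{\left(t \right)}} \, dt$.

Since $\dfrac{\partial}{\partial a}\,t^{a} = t^{a} \ln t$, the $\ln t$ in the denominator cancels and
$$\frac{dI}{da} = \int_{0}^{1} - \frac{1}{2} t^{a} \, dt = - \frac{1}{2} \left[\frac{t^{a+1}}{a+1}\right]_0^1 = - \frac{1}{2 a + 2}.$$

Integrating with respect to $a$ gives $I(a) = - \frac{\log{\left(a + 1 \right)}}{2} + \frac{3 \log{\left(2 \right)}}{2} + C$.

At $a = 7$ the integrand is identically $0$, so $I(7) = 0$. The closed form gives $0$, hence $C = 0$.

Setting $a = 4$:
$$I = - \frac{\log{\left(5 \right)}}{2} + \frac{3 \log{\left(2 \right)}}{2}.$$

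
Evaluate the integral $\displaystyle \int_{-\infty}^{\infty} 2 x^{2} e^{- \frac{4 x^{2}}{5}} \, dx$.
$\frac{5 \sqrt{5} \sqrt{\pi}}{8}$

Consider the simpler parametrised integral
$$J(a) = \int_{-\infty}^{\infty} 2 e^{- a x^{2}} \, dx = \frac{2 \sqrt{\pi}}{\sqrt{a}}.$$

Differentiating under the integral sign brings down a factor of $(-x^2)$:
$$\frac{dJ}{da} = \int_{-\infty}^{\infty} - 2 x^{2} e^{- a x^{2}} \, dx = - \frac{\sqrt{\pi}}{a^{\frac{3}{2}}}.$$

The integral on the left is $-I$, so $I = \frac{\sqrt{\pi}}{a^{\frac{3}{2}}}$.

Setting $a = \frac{4}{5}$:
$$I = \frac{5 \sqrt{5} \sqrt{\pi}}{8}.$$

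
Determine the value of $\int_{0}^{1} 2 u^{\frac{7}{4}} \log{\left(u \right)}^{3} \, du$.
$- \frac{3072}{14641}$

Consider the simpler parametrised integral
$$J(a) = \int_{0}^{1} 2 u^{a} \, du = \frac{2}{a + 1}.$$

Differentiating under the integral sign brings down a factor of $\ln u$:
$$\frac{dJ}{da} = \int_{0}^{1} 2 u^{a} \log{\left(u \right)} \, du = - \frac{2}{\left(a + 1\right)^{2}}.$$

Repeating $3$ times in total — each differentiation brings down another $\ln u$ — gives
$$\frac{d^{3}J}{da^{3}} = \int_{0}^{1} 2 u^{a} \log{\left(u \right)}^{3} \, du = - \frac{12}{\left(a + 1\right)^{4}},$$
and the integrand here is exactly the target integrand, so $I = - \frac{12}{\left(a + 1\right)^{4}}$.

Setting $a = \frac{7}{4}$:
$$I = - \frac{3072}{14641}.$$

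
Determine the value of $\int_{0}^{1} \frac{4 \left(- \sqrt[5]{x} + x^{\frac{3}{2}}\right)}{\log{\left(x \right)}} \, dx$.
$- \log{\left(\frac{20736}{390625} \right)}$

Introduce a parameter $a$ in the exponent: let $I(a) = \int_{0}^{1} \frac{4 \left(x^{\frac{3}{2}} - x^{a}\right)}{\log{\left(x \right)}} \, dx$.

Since $\dfrac{\partial}{\partial a}\,x^{a} = x^{a} \ln x$, the $\ln x$ in the denominator cancels and
$$\frac{dI}{da} = \int_{0}^{1} -4 x^{a} \, dx = -4 \left[\frac{x^{a+1}}{a+1}\right]_0^1 = - \frac{4}{a + 1}.$$

Integrating with respect to $a$ gives $I(a) = - \log{\left(\frac{16 \left(a + 1\right)^{4}}{625} \right)} + C$.

At $a = \frac{3}{2}$ the integrand is identically $0$, so $I(\frac{3}{2}) = 0$. The closed form gives $0$, hence $C = 0$.

Setting $a = \frac{1}{5}$:
$$I = - \log{\left(\frac{20736}{390625} \right)}.$$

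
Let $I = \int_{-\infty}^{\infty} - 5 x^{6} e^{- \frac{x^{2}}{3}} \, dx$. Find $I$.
$- \frac{2025 \sqrt{3} \sqrt{\pi}}{8}$

Consider the simpler parametrised integral
$$J(a) = \int_{-\infty}^{\infty} - 5 e^{- a x^{2}} \, dx = - \frac{5 \sqrt{\pi}}{\sqrt{a}}.$$

Differentiating under the integral sign brings down a factor of $(-x^2)$:
$$\frac{dJ}{da} = \int_{-\infty}^{\infty} 5 x^{2} e^{- a x^{2}} \, dx = \frac{5 \sqrt{\pi}}{2 a^{\frac{3}{2}}}.$$

Repeating $3$ times in total — each differentiation brings down another $(-x^2)$ — gives
$$\frac{d^{3}J}{da^{3}} = \int_{-\infty}^{\infty} 5 x^{6} e^{- a x^{2}} \, dx = \frac{75 \sqrt{\pi}}{8 a^{\frac{7}{2}}},$$
and the integrand here is $(-1)^{3}$ times the target integrand, so $I = (-1)^{3}\,\frac{d^{3}J}{da^{3}} = - \frac{75 \sqrt{\pi}}{8 a^{\frac{7}{2}}}$.

Setting $a = \frac{1}{3}$:
$$I = - \frac{2025 \sqrt{3} \sqrt{\pi}}{8}.$$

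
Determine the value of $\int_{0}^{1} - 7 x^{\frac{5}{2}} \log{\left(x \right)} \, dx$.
$\frac{4}{7}$

Begin with the known integral
$$J(a) = \int_{0}^{1} - 7 x^{a} \, dx = - \frac{7}{a + 1}.$$

Differentiating under the integral sign brings down a factor of $\ln x$:
$$\frac{dJ}{da} = \int_{0}^{1} - 7 x^{a} \log{\left(x \right)} \, dx = \frac{7}{\left(a + 1\right)^{2}}.$$

The integral on the left is $I$, so $I = \frac{7}{\left(a + 1\right)^{2}}$.

Setting $a = \frac{5}{2}$:
$$I = \frac{4}{7}.$$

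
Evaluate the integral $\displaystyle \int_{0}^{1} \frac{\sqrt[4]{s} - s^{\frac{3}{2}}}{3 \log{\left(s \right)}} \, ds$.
$- \frac{\log{\left(2 \right)}}{3}$

Replace the exponent $\frac{3}{2}$ by a parameter $a$: let $I(a) = \int_{0}^{1} \frac{\sqrt[4]{s} - s^{a}}{3 \log{\left(s \right)}} \, ds$.

Since $\dfrac{\partial}{\partial a}\,s^{a} = s^{a} \ln s$, the $\ln s$ in the denominator cancels and
$$\frac{dI}{da} = \int_{0}^{1} - \frac{1}{3} s^{a} \, ds = - \frac{1}{3} \left[\frac{s^{a+1}}{a+1}\right]_0^1 = - \frac{1}{3 a + 3}.$$

Integrating with respect to $a$ gives $I(a) = - \log{\left(\frac{10^{\frac{2}{3}} \sqrt[3]{a + 1}}{5} \right)} + C$.

At $a = \frac{1}{4}$ the integrand is identically $0$, so $I(\frac{1}{4}) = 0$. The closed form gives $0$, hence $C = 0$.

Setting $a = \frac{3}{2}$:
$$I = - \frac{\log{\left(2 \right)}}{3}.$$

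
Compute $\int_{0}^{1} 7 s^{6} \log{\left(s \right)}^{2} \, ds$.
$\frac{2}{49}$

Begin with the known integral
$$J(a) = \int_{0}^{1} 7 s^{a} \, ds = \frac{7}{a + 1}.$$

Differentiating under the integral sign brings down a factor of $\ln s$:
$$\frac{dJ}{da} = \int_{0}^{1} 7 s^{a} \log{\left(s \right)} \, ds = - \frac{7}{\left(a + 1\right)^{2}}.$$

Repeating twice in total — each differentiation brings down another $\ln s$ — gives
$$\frac{d^{2}J}{da^{2}} = \int_{0}^{1} 7 s^{a} \log{\left(s \right)}^{2} \, ds = \frac{14}{\left(a + 1\right)^{3}},$$
and the integrand here is exactly the target integrand, so $I = \frac{14}{\left(a + 1\right)^{3}}$.

Setting $a = 6$:
$$I = \frac{2}{49}.$$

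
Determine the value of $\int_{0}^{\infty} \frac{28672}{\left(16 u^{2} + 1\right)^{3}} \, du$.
$1344 \pi$

Recall the elementary integral
$$J(a) = \int_{0}^{\infty} \frac{7}{a^{2} + u^{2}} \, du = \frac{7 \pi}{2 a}.$$

Differentiating under the integral sign with respect to $a$,
$$\frac{dJ}{da} = \int_{0}^{\infty} - \frac{14 a}{\left(a^{2} + u^{2}\right)^{2}} \, du = - \frac{7 \pi}{2 a^{2}},$$
so $\int_{0}^{\infty} \frac{7}{\left(a^{2} + u^{2}\right)^{2}} \, du = \frac{7 \pi}{4 a^{3}}$.

Repeating — each differentiation of $1/(u^2+a^2)^j$ produces $-2ja/(u^2+a^2)^{j+1}$ — and dividing through by $-2ja$ at each step yields, after $2$ differentiations in total,
$$\int_{0}^{\infty} \frac{7}{\left(a^{2} + u^{2}\right)^{3}} \, du = \frac{21 \pi}{16 a^{5}}.$$

Setting $a = \frac{1}{4}$:
$$I = 1344 \pi.$$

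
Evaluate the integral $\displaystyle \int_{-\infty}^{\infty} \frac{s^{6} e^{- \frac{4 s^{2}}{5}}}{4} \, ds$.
$\frac{1875 \sqrt{5} \sqrt{\pi}}{4096}$

Begin with the known integral
$$J(a) = \int_{-\infty}^{\infty} \frac{e^{- a s^{2}}}{4} \, ds = \frac{\sqrt{\pi}}{4 \sqrt{a}}.$$

Differentiating under the integral sign brings down a factor of $(-s^2)$:
$$\frac{dJ}{da} = \int_{-\infty}^{\infty} - \frac{s^{2} e^{- a s^{2}}}{4} \, ds = - \frac{\sqrt{\pi}}{8 a^{\frac{3}{2}}}.$$

Repeating $3$ times in total — each differentiation brings down another $(-s^2)$ — gives
$$\frac{d^{3}J}{da^{3}} = \int_{-\infty}^{\infty} - \frac{s^{6} e^{- a s^{2}}}{4} \, ds = - \frac{15 \sqrt{\pi}}{32 a^{\frac{7}{2}}},$$
and the integrand here is $(-1)^{3}$ times the target integrand, so $I = (-1)^{3}\,\frac{d^{3}J}{da^{3}} = \frac{15 \sqrt{\pi}}{32 a^{\frac{7}{2}}}$.

Setting $a = \frac{4}{5}$:
$$I = \frac{1875 \sqrt{5} \sqrt{\pi}}{4096}.$$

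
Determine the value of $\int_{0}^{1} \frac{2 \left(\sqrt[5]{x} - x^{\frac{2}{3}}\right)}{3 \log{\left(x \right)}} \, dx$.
$\log{\left(\frac{3 \sqrt[3]{300}}{25} \right)}$

Replace the exponent $\frac{1}{5}$ by a parameter $a$: let $I(a) = \int_{0}^{1} \frac{2 \left(- x^{\frac{2}{3}} + x^{a}\right)}{3 \log{\left(x \right)}} \, dx$.

Since $\dfrac{\partial}{\partial a}\,x^{a} = x^{a} \ln x$, the $\ln x$ in the denominator cancels and
$$\frac{dI}{da} = \int_{0}^{1} \frac{2}{3} x^{a} \, dx = \frac{2}{3} \left[\frac{x^{a+1}}{a+1}\right]_0^1 = \frac{2}{3 \left(a + 1\right)}.$$

Integrating with respect to $a$ gives $I(a) = \log{\left(\frac{3^{\frac{2}{3}} \sqrt[3]{5} \left(a + 1\right)^{\frac{2}{3}}}{5} \right)} + C$.

At $a = \frac{2}{3}$ the integrand is identically $0$, so $I(\frac{2}{3}) = 0$. The closed form gives $0$, hence $C = 0$.

Setting $a = \frac{1}{5}$:
$$I = \log{\left(\frac{3 \sqrt[3]{300}}{25} \right)}.$$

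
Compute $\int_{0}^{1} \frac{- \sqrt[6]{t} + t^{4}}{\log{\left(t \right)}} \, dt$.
$\log{\left(\frac{30}{7} \right)}$

Introduce a parameter $a$ in the exponent: let $I(a) = \int_{0}^{1} \frac{- \sqrt[6]{t} + t^{a}}{\log{\left(t \right)}} \, dt$.

Since $\dfrac{\partial}{\partial a}\,t^{a} = t^{a} \ln t$, the $\ln t$ in the denominator cancels and
$$\frac{dI}{da} = \int_{0}^{1} t^{a} \, dt = \left[\frac{t^{a+1}}{a+1}\right]_0^1 = \frac{1}{a + 1}.$$

Integrating with respect to $a$ gives $I(a) = \log{\left(\frac{6 a}{7} + \frac{6}{7} \right)} + C$.

At $a = \frac{1}{6}$ the integrand is identically $0$, so $I(\frac{1}{6}) = 0$. The closed form gives $0$, hence $C = 0$.

Setting $a = 4$:
$$I = \log{\left(\frac{30}{7} \right)}.$$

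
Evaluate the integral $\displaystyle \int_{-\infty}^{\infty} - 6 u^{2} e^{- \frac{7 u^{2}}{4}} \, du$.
$- \frac{24 \sqrt{7} \sqrt{\pi}}{49}$

Begin with the known integral
$$J(a) = \int_{-\infty}^{\infty} - 6 e^{- a u^{2}} \, du = - \frac{6 \sqrt{\pi}}{\sqrt{a}}.$$

Differentiating under the integral sign brings down a factor of $(-u^2)$:
$$\frac{dJ}{da} = \int_{-\infty}^{\infty} 6 u^{2} e^{- a u^{2}} \, du = \frac{3 \sqrt{\pi}}{a^{\frac{3}{2}}}.$$

The integral on the left is $-I$, so $I = - \frac{3 \sqrt{\pi}}{a^{\frac{3}{2}}}$.

Setting $a = \frac{7}{4}$:
$$I = - \frac{24 \sqrt{7} \sqrt{\pi}}{49}.$$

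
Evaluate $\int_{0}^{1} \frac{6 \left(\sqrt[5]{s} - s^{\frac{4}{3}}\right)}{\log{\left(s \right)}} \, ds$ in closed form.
$- \log{\left(\frac{1838265625}{34012224} \right)}$

Consider the one-parameter family: let $I(a) = \int_{0}^{1} \frac{6 \left(\sqrt[5]{s} - s^{a}\right)}{\log{\left(s \right)}} \, ds$.

Since $\dfrac{\partial}{\partial a}\,s^{a} = s^{a} \ln s$, the $\ln s$ in the denominator cancels and
$$\frac{dI}{da} = \int_{0}^{1} -6 s^{a} \, ds = -6 \left[\frac{s^{a+1}}{a+1}\right]_0^1 = - \frac{6}{a + 1}.$$

Integrating with respect to $a$ gives $I(a) = - \log{\left(\frac{15625 \left(a + 1\right)^{6}}{46656} \right)} + C$.

At $a = \frac{1}{5}$ the integrand is identically $0$, so $I(\frac{1}{5}) = 0$. The closed form gives $0$, hence $C = 0$.

Setting $a = \frac{4}{3}$:
$$I = - \log{\left(\frac{1838265625}{34012224} \right)}.$$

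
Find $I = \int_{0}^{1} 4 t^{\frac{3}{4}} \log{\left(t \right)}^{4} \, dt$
$\frac{98304}{16807}$

Begin with the known integral
$$J(a) = \int_{0}^{1} 4 t^{a} \, dt = \frac{4}{a + 1}.$$

Differentiating under the integral sign brings down a factor of $\ln t$:
$$\frac{dJ}{da} = \int_{0}^{1} 4 t^{a} \log{\left(t \right)} \, dt = - \frac{4}{\left(a + 1\right)^{2}}.$$

Repeating $4$ times in total — each differentiation brings down another $\ln t$ — gives
$$\frac{d^{4}J}{da^{4}} = \int_{0}^{1} 4 t^{a} \log{\left(t \right)}^{4} \, dt = \frac{96}{\left(a + 1\right)^{5}},$$
and the integrand here is exactly the target integrand, so $I = \frac{96}{\left(a + 1\right)^{5}}$.

Setting $a = \frac{3}{4}$:
$$I = \frac{98304}{16807}.$$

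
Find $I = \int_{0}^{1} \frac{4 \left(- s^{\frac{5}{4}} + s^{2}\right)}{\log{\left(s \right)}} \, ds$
$\log{\left(\frac{256}{81} \right)}$

Introduce a parameter $a$ in the exponent: let $I(a) = \int_{0}^{1} \frac{4 \left(- s^{\frac{5}{4}} + s^{a}\right)}{\log{\left(s \right)}} \, ds$.

Since $\dfrac{\partial}{\partial a}\,s^{a} = s^{a} \ln s$, the $\ln s$ in the denominator cancels and
$$\frac{dI}{da} = \int_{0}^{1} 4 s^{a} \, ds = 4 \left[\frac{s^{a+1}}{a+1}\right]_0^1 = \frac{4}{a + 1}.$$

Integrating with respect to $a$ gives $I(a) = \log{\left(\frac{256 \left(a + 1\right)^{4}}{6561} \right)} + C$.

At $a = \frac{5}{4}$ the integrand is identically $0$, so $I(\frac{5}{4}) = 0$. The closed form gives $0$, hence $C = 0$.

Setting $a = 2$:
$$I = \log{\left(\frac{256}{81} \right)}.$$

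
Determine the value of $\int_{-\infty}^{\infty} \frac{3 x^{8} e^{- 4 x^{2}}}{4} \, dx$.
$\frac{315 \sqrt{\pi}}{32768}$

Consider the simpler parametrised integral
$$J(a) = \int_{-\infty}^{\infty} \frac{3 e^{- a x^{2}}}{4} \, dx = \frac{3 \sqrt{\pi}}{4 \sqrt{a}}.$$

Differentiating under the integral sign brings down a factor of $(-x^2)$:
$$\frac{dJ}{da} = \int_{-\infty}^{\infty} - \frac{3 x^{2} e^{- a x^{2}}}{4} \, dx = - \frac{3 \sqrt{\pi}}{8 a^{\frac{3}{2}}}.$$

Repeating $4$ times in total — each differentiation brings down another $(-x^2)$ — gives
$$\frac{d^{4}J}{da^{4}} = \int_{-\infty}^{\infty} \frac{3 x^{8} e^{- a x^{2}}}{4} \, dx = \frac{315 \sqrt{\pi}}{64 a^{\frac{9}{2}}},$$
and the integrand here is exactly the target integrand, so $I = \frac{315 \sqrt{\pi}}{64 a^{\frac{9}{2}}}$.

Setting $a = 4$:
$$I = \frac{315 \sqrt{\pi}}{32768}.$$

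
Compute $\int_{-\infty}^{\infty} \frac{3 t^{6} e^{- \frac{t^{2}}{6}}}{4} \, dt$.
$\frac{1215 \sqrt{6} \sqrt{\pi}}{4}$

Consider the simpler parametrised integral
$$J(a) = \int_{-\infty}^{\infty} \frac{3 e^{- a t^{2}}}{4} \, dt = \frac{3 \sqrt{\pi}}{4 \sqrt{a}}.$$

Differentiating under the integral sign brings down a factor of $(-t^2)$:
$$\frac{dJ}{da} = \int_{-\infty}^{\infty} - \frac{3 t^{2} e^{- a t^{2}}}{4} \, dt = - \frac{3 \sqrt{\pi}}{8 a^{\frac{3}{2}}}.$$

Repeating $3$ times in total — each differentiation brings down another $(-t^2)$ — gives
$$\frac{d^{3}J}{da^{3}} = \int_{-\infty}^{\infty} - \frac{3 t^{6} e^{- a t^{2}}}{4} \, dt = - \frac{45 \sqrt{\pi}}{32 a^{\frac{7}{2}}},$$
and the integrand here is $(-1)^{3}$ times the target integrand, so $I = (-1)^{3}\,\frac{d^{3}J}{da^{3}} = \frac{45 \sqrt{\pi}}{32 a^{\frac{7}{2}}}$.

Setting $a = \frac{1}{6}$:
$$I = \frac{1215 \sqrt{6} \sqrt{\pi}}{4}.$$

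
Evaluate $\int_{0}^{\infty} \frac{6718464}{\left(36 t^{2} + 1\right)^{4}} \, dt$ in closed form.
$174960 \pi$

Begin with the known result
$$J(a) = \int_{0}^{\infty} \frac{4}{a^{2} + t^{2}} \, dt = \frac{2 \pi}{a}.$$

Differentiating under the integral sign with respect to $a$,
$$\frac{dJ}{da} = \int_{0}^{\infty} - \frac{8 a}{\left(a^{2} + t^{2}\right)^{2}} \, dt = - \frac{2 \pi}{a^{2}},$$
so $\int_{0}^{\infty} \frac{4}{\left(a^{2} + t^{2}\right)^{2}} \, dt = \frac{\pi}{a^{3}}$.

Repeating — each differentiation of $1/(t^2+a^2)^j$ produces $-2ja/(t^2+a^2)^{j+1}$ — and dividing through by $-2ja$ at each step yields, after $3$ differentiations in total,
$$\int_{0}^{\infty} \frac{4}{\left(a^{2} + t^{2}\right)^{4}} \, dt = \frac{5 \pi}{8 a^{7}}.$$

Setting $a = \frac{1}{6}$:
$$I = 174960 \pi.$$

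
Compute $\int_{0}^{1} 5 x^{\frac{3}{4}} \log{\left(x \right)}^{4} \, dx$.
$\frac{122880}{16807}$

Start from the elementary integral
$$J(a) = \int_{0}^{1} 5 x^{a} \, dx = \frac{5}{a + 1}.$$

Differentiating under the integral sign brings down a factor of $\ln x$:
$$\frac{dJ}{da} = \int_{0}^{1} 5 x^{a} \log{\left(x \right)} \, dx = - \frac{5}{\left(a + 1\right)^{2}}.$$

Repeating $4$ times in total — each differentiation brings down another $\ln x$ — gives
$$\frac{d^{4}J}{da^{4}} = \int_{0}^{1} 5 x^{a} \log{\left(x \right)}^{4} \, dx = \frac{120}{\left(a + 1\right)^{5}},$$
and the integrand here is exactly the target integrand, so $I = \frac{120}{\left(a + 1\right)^{5}}$.

Setting $a = \frac{3}{4}$:
$$I = \frac{122880}{16807}.$$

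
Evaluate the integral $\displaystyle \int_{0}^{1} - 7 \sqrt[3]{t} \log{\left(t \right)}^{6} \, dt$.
$- \frac{688905}{1024}$

Begin with the known integral
$$J(a) = \int_{0}^{1} - 7 t^{a} \, dt = - \frac{7}{a + 1}.$$

Differentiating under the integral sign brings down a factor of $\ln t$:
$$\frac{dJ}{da} = \int_{0}^{1} - 7 t^{a} \log{\left(t \right)} \, dt = \frac{7}{\left(a + 1\right)^{2}}.$$

Repeating $6$ times in total — each differentiation brings down another $\ln t$ — gives
$$\frac{d^{6}J}{da^{6}} = \int_{0}^{1} - 7 t^{a} \log{\left(t \right)}^{6} \, dt = - \frac{5040}{\left(a + 1\right)^{7}},$$
and the integrand here is exactly the target integrand, so $I = - \frac{5040}{\left(a + 1\right)^{7}}$.

Setting $a = \frac{1}{3}$:
$$I = - \frac{688905}{1024}.$$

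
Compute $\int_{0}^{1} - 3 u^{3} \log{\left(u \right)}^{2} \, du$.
$- \frac{3}{32}$

Begin with the known integral
$$J(a) = \int_{0}^{1} - 3 u^{a} \, du = - \frac{3}{a + 1}.$$

Differentiating under the integral sign brings down a factor of $\ln u$:
$$\frac{dJ}{da} = \int_{0}^{1} - 3 u^{a} \log{\left(u \right)} \, du = \frac{3}{\left(a + 1\right)^{2}}.$$

Repeating twice in total — each differentiation brings down another $\ln u$ — gives
$$\frac{d^{2}J}{da^{2}} = \int_{0}^{1} - 3 u^{a} \log{\left(u \right)}^{2} \, du = - \frac{6}{\left(a + 1\right)^{3}},$$
and the integrand here is exactly the target integrand, so $I = - \frac{6}{\left(a + 1\right)^{3}}$.

Setting $a = 3$:
$$I = - \frac{3}{32}.$$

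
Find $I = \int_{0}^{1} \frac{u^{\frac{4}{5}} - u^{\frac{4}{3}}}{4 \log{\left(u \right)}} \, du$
$\log{\left(\frac{105^{\frac{3}{4}}}{35} \right)}$

Replace the exponent $\frac{4}{3}$ by a parameter $a$: let $I(a) = \int_{0}^{1} \frac{u^{\frac{4}{5}} - u^{a}}{4 \log{\left(u \right)}} \, du$.

Since $\dfrac{\partial}{\partial a}\,u^{a} = u^{a} \ln u$, the $\ln u$ in the denominator cancels and
$$\frac{dI}{da} = \int_{0}^{1} - \frac{1}{4} u^{a} \, du = - \frac{1}{4} \left[\frac{u^{a+1}}{a+1}\right]_0^1 = - \frac{1}{4 a + 4}.$$

Integrating with respect to $a$ gives $I(a) = - \frac{\log{\left(a + 1 \right)}}{4} - \frac{\log{\left(5 \right)}}{4} + \frac{\log{\left(3 \right)}}{2} + C$.

At $a = \frac{4}{5}$ the integrand is identically $0$, so $I(\frac{4}{5}) = 0$. The closed form gives $0$, hence $C = 0$.

Setting $a = \frac{4}{3}$:
$$I = \log{\left(\frac{105^{\frac{3}{4}}}{35} \right)}.$$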